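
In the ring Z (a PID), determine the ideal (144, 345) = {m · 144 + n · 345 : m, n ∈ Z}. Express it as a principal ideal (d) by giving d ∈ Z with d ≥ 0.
In the PID Z, (a, b) is generated by gcd(a, b). Compute gcd(345, 144) with the extended Euclidean algorithm, tracking rows (r, s, t) with s·345 + t·144 = r:
  row A: (345, 1, 0)   [1·345 + 0·144 = 345]
  row B: (144, 0, 1)   [0·345 + 1·144 = 144]
  345 = 2·144 + 57   → row C = row A − 2·row B = (57, 1, −2)   [check: 1·345 − 2·144 = 57]
  144 = 2·57 + 30   → row D = row B − 2·row C = (30, −2, 5)   [check: −2·345 + 5·144 = 30]
  57 = 1·30 + 27   → row E = row C − 1·row D = (27, 3, −7)   [check: 3·345 − 7·144 = 27]
  30 = 1·27 + 3   → row F = row D − 1·row E = (3, −5, 12)   [check: −5·345 + 12·144 = 3]
  27 = 9·3 + 0   → remainder 0, stop. gcd = 3 (last nonzero row F).
So gcd(144, 345) = 3, with Bézout identity −5·345 + 12·144 = 3. Containment (⊇): the Bézout identity exhibits 3 as an element of (144, 345), giving (3) ⊆ (144, 345). Containment (⊆): since 3 | 144 and 3 | 345 (144 = 3·48, 345 = 3·115), every Z-linear combination of 144 and 345 is divisible by 3, so (144, 345) ⊆ (3). Therefore (144, 345) = (3), d = 3.

Final answer: (144, 345) = (3); d = 3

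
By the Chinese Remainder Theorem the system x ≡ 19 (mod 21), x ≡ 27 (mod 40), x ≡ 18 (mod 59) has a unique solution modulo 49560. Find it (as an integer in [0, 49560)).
x ≡ 7747 (mod 49560); the representative in [0, 49560) is 7747

The moduli 21, 40, 59 are pairwise coprime, so by the CRT there is a unique solution mod 21·40·59 = 49560.
Solve by successive substitution. Start with x ≡ 19 (mod 21).
  Combine with x ≡ 27 (mod 40): write x = 19 + 21·t and require 19 + 21·t ≡ 27 (mod 40), i.e. 21·t ≡ 27 − 19 ≡ 8 (mod 40). Since 21^(−1) ≡ 21 (mod 40), t ≡ 21·8 ≡ 8 (mod 40). So x ≡ 19 + 21·8 = 187 (mod 840).
  Combine with x ≡ 18 (mod 59): write x = 187 + 840·t and require 187 + 840·t ≡ 18 (mod 59), i.e. 840·t ≡ 18 − 187 ≡ 8 (mod 59). Since 840^(−1) ≡ 38 (mod 59) (840 ≡ 14 (mod 59)), t ≡ 38·8 ≡ 9 (mod 59). So x ≡ 187 + 840·9 = 7747 (mod 49560).
Unique solution in [0, 49560): x = 7747.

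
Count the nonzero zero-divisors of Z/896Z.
In Z/896Z each nonzero element is either a unit (gcd with 896 is 1) or a zero-divisor (gcd > 1). The number of units is φ(896): factorise 896 = 2^7 · 7, so φ(896) = (2^7 − 2^6) · (7 − 1) = 64 · 6 = 384. The nonzero elements number 896 − 1 = 895. Hence the nonzero zero-divisors number 895 − 384 = 511.

Final answer: Z/896Z has 511 nonzero zero-divisors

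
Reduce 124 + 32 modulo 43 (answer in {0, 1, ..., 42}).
Reduce the summands first: 124 ≡ 38 (mod 43), so 124 + 32 ≡ 38 + 32 (mod 43). 38 + 32 = 70; 70 = 1·43 + 27, so (124 + 32) mod 43 = 27.

Final answer: 27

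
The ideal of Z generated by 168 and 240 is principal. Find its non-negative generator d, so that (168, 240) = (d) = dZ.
In the PID Z, (a, b) is generated by gcd(a, b). Compute gcd(240, 168) with the extended Euclidean algorithm, tracking rows (r, s, t) with s·240 + t·168 = r:
  row A: (240, 1, 0)   [1·240 + 0·168 = 240]
  row B: (168, 0, 1)   [0·240 + 1·168 = 168]
  240 = 1·168 + 72   → row C = row A − 1·row B = (72, 1, −1)   [check: 1·240 − 1·168 = 72]
  168 = 2·72 + 24   → row D = row B − 2·row C = (24, −2, 3)   [check: −2·240 + 3·168 = 24]
  72 = 3·24 + 0   → remainder 0, stop. gcd = 24 (last nonzero row D).
So gcd(168, 240) = 24, with Bézout identity −2·240 + 3·168 = 24. Containment (⊇): the Bézout identity exhibits 24 as an element of (168, 240), giving (24) ⊆ (168, 240). Containment (⊆): since 24 | 168 and 24 | 240 (168 = 24·7, 240 = 24·10), every Z-linear combination of 168 and 240 is divisible by 24, so (168, 240) ⊆ (24). Therefore (168, 240) = (24), d = 24.

Final answer: (168, 240) = (24); d = 24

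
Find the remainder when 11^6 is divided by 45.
Use repeated squaring. Binary(6) = 110. Walk through the bits of the exponent 6 left-to-right: at each bit after the leading one, square the running value, then multiply by 11 if the bit is 1 (always reducing mod 45):
  bit 1 = 1 (leading): start with 11.
  bit 2 = 1: square 11^2 = 121 ≡ 31; bit is 1, so multiply 31·11 = 341 ≡ 26 (mod 45).
  bit 3 = 0: square 26^2 = 676 ≡ 1 (mod 45).
Final value: 11^6 ≡ 1 (mod 45).

Final answer: 1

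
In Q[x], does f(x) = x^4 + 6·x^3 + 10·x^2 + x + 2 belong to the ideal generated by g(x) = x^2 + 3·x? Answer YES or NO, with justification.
NO

In Q[x] the ideal (g) consists of all multiples of g, so f ∈ (g) iff g | f, i.e. iff the remainder of f on division by g is 0. Divide f by g (g is monic, so eliminate the leading term of the running remainder at each step):
  leading term x^4: subtract (x^2)·g(x) = x^4 + 3·x^3, leaving 3·x^3 + 10·x^2 + x + 2
  leading term 3·x^3: subtract (3·x)·g(x) = 3·x^3 + 9·x^2, leaving x^2 + x + 2
  leading term x^2: subtract (1)·g(x) = x^2 + 3·x, leaving 2 - 2·x
The remainder r(x) = 2 - 2·x ≠ 0 (and deg r < deg g), so g ∤ f, i.e. f ∉ (g).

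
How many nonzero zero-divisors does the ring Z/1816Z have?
Z/1816Z has 911 nonzero zero-divisors

In Z/1816Z each nonzero element is either a unit (gcd with 1816 is 1) or a zero-divisor (gcd > 1). The number of units is φ(1816): factorise 1816 = 2^3 · 227, so φ(1816) = (2^3 − 2^2) · (227 − 1) = 4 · 226 = 904. The nonzero elements number 1816 − 1 = 1815. Hence the nonzero zero-divisors number 1815 − 904 = 911.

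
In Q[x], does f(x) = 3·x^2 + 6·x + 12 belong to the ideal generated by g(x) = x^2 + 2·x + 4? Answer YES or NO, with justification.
YES

In Q[x] the ideal (g) consists of all multiples of g, so f ∈ (g) iff g | f, i.e. iff the remainder of f on division by g is 0. Divide f by g (g is monic, so eliminate the leading term of the running remainder at each step):
  leading term 3·x^2: subtract (3)·g(x) = 3·x^2 + 6·x + 12, leaving 0
The remainder is 0, so f(x) = g(x) · h(x) with h(x) = 3. Hence g | f, i.e. f ∈ (g).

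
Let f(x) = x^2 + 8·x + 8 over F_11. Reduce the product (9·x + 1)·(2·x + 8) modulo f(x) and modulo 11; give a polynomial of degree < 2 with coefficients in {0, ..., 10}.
Multiply as integer polynomials: a · b = 18·x^2 + 74·x + 8. Reducing coefficients mod 11: a · b ≡ 7·x^2 + 8·x + 8. Now divide by f(x) = x^2 + 8·x + 8 in F_11[x], eliminating the leading term at each step:
  leading term 7·x^2: subtract (7)·f(x) = 7·x^2 + x + 1, leaving 7·x + 7 (coefficients mod 11)
The degree is now < 2, so this is the remainder. Hence a · b ≡ 7·x + 7 in F_11[x]/(f).

Final answer: a · b ≡ 7·x + 7 (mod f(x))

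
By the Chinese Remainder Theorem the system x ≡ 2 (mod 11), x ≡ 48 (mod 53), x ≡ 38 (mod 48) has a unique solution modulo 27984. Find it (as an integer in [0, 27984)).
x ≡ 22838 (mod 27984); the representative in [0, 27984) is 22838

The moduli 11, 53, 48 are pairwise coprime, so by the CRT there is a unique solution mod 11·53·48 = 27984.
Solve by successive substitution. Start with x ≡ 2 (mod 11).
  Combine with x ≡ 48 (mod 53): write x = 2 + 11·t and require 2 + 11·t ≡ 48 (mod 53), i.e. 11·t ≡ 48 − 2 ≡ 46 (mod 53). Since 11^(−1) ≡ 29 (mod 53), t ≡ 29·46 ≡ 9 (mod 53). So x ≡ 2 + 11·9 = 101 (mod 583).
  Combine with x ≡ 38 (mod 48): write x = 101 + 583·t and require 101 + 583·t ≡ 38 (mod 48), i.e. 583·t ≡ 38 − 101 ≡ 33 (mod 48). Since 583^(−1) ≡ 7 (mod 48) (583 ≡ 7 (mod 48)), t ≡ 7·33 ≡ 39 (mod 48). So x ≡ 101 + 583·39 = 22838 (mod 27984).
Unique solution in [0, 27984): x = 22838.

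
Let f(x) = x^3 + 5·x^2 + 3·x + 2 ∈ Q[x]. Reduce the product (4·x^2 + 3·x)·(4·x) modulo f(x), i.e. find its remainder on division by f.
a · b ≡ -68·x^2 - 48·x - 32 (mod f(x))

First multiply in Q[x] without reducing: a · b = 16·x^3 + 12·x^2. Now divide by f(x) = x^3 + 5·x^2 + 3·x + 2, eliminating the leading term at each step:
  leading term 16·x^3: subtract (16)·f(x) = 16·x^3 + 80·x^2 + 48·x + 32, leaving -68·x^2 - 48·x - 32
The degree is now < 3, so this is the remainder. Hence a · b ≡ -68·x^2 - 48·x - 32 in Q[x]/(f).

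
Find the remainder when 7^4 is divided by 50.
1

Use repeated squaring. Binary(4) = 100. Walk through the bits of the exponent 4 left-to-right: at each bit after the leading one, square the running value, then multiply by 7 if the bit is 1 (always reducing mod 50):
  bit 1 = 1 (leading): start with 7.
  bit 2 = 0: square 7^2 = 49 (mod 50).
  bit 3 = 0: square 49^2 = 2401 ≡ 1 (mod 50).
Final value: 7^4 ≡ 1 (mod 50).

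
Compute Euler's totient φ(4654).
φ(4654) = 2136

φ is multiplicative, with φ(p^e) = p^e − p^(e−1). Factorise 4654 = 2 · 13 · 179. Then
  φ(4654) = (2 − 1) · (13 − 1) · (179 − 1) = 1 · 12 · 178 = 2136.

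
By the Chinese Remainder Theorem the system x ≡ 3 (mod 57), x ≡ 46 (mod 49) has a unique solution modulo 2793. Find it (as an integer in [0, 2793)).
The moduli 57, 49 are pairwise coprime, so by the CRT there is a unique solution mod 57·49 = 2793.
Solve by successive substitution. Start with x ≡ 3 (mod 57).
  Combine with x ≡ 46 (mod 49): write x = 3 + 57·t and require 3 + 57·t ≡ 46 (mod 49), i.e. 57·t ≡ 46 − 3 ≡ 43 (mod 49). Since 57^(−1) ≡ 43 (mod 49) (57 ≡ 8 (mod 49)), t ≡ 43·43 ≡ 36 (mod 49). So x ≡ 3 + 57·36 = 2055 (mod 2793).
Unique solution in [0, 2793): x = 2055.

Final answer: x ≡ 2055 (mod 2793); the representative in [0, 2793) is 2055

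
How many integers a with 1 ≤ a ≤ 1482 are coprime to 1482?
432

The number of a ∈ {1, ..., 1482} with gcd(a, 1482) = 1 is by definition Euler's totient φ(1482). φ is multiplicative, with φ(p^e) = p^e − p^(e−1). Factorise 1482 = 2 · 3 · 13 · 19. Then
  φ(1482) = (2 − 1) · (3 − 1) · (13 − 1) · (19 − 1) = 1 · 2 · 12 · 18 = 432.
So there are 432 such integers.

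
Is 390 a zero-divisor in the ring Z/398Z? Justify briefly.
gcd(390, 398) = 2 > 1, so 390 is not a unit in Z/398Z. In Z/nZ every nonzero non-unit is a zero-divisor: explicitly, take b = 398/gcd = 199 ≠ 0 (mod 398); then 390·199 = 77610 = 195·398, i.e. 390·199 ≡ 0 (mod 398). So 390 is a zero-divisor.

Final answer: YES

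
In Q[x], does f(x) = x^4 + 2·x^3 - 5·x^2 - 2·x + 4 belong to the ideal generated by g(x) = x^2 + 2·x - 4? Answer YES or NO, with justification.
In Q[x] the ideal (g) consists of all multiples of g, so f ∈ (g) iff g | f, i.e. iff the remainder of f on division by g is 0. Divide f by g (g is monic, so eliminate the leading term of the running remainder at each step):
  leading term x^4: subtract (x^2)·g(x) = x^4 + 2·x^3 - 4·x^2, leaving -x^2 - 2·x + 4
  leading term -x^2: subtract (-1)·g(x) = -x^2 - 2·x + 4, leaving 0
The remainder is 0, so f(x) = g(x) · h(x) with h(x) = x^2 - 1. Hence g | f, i.e. f ∈ (g).

Final answer: YES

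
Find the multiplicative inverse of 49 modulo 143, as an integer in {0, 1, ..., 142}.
Apply the extended Euclidean algorithm to (143, 49), tracking rows (r, s, t) with s·143 + t·49 = r. Each division r_prev = q·r_cur + r_new produces the new row as (previous row) − q·(current row):
  row A: (143, 1, 0)   [1·143 + 0·49 = 143]
  row B: (49, 0, 1)   [0·143 + 1·49 = 49]
  143 = 2·49 + 45   → row C = row A − 2·row B = (45, 1, −2)   [check: 1·143 − 2·49 = 45]
  49 = 1·45 + 4   → row D = row B − 1·row C = (4, −1, 3)   [check: −1·143 + 3·49 = 4]
  45 = 11·4 + 1   → row E = row C − 11·row D = (1, 12, −35)   [check: 12·143 − 35·49 = 1]
  4 = 4·1 + 0   → remainder 0, stop. gcd = 1 (last nonzero row E).
The gcd is 1, so 49 is invertible mod 143. The last nonzero row gives 12·143 − 35·49 = 1, so t = −35. So 49^(−1) ≡ −35 ≡ 108 (mod 143). Verify: 49 · 108 = 5292 ≡ 1 (mod 143). ✓

Final answer: 49^(−1) ≡ 108 (mod 143)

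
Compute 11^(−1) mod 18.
Apply the extended Euclidean algorithm to (18, 11), tracking rows (r, s, t) with s·18 + t·11 = r. Each division r_prev = q·r_cur + r_new produces the new row as (previous row) − q·(current row):
  row A: (18, 1, 0)   [1·18 + 0·11 = 18]
  row B: (11, 0, 1)   [0·18 + 1·11 = 11]
  18 = 1·11 + 7   → row C = row A − 1·row B = (7, 1, −1)   [check: 1·18 − 1·11 = 7]
  11 = 1·7 + 4   → row D = row B − 1·row C = (4, −1, 2)   [check: −1·18 + 2·11 = 4]
  7 = 1·4 + 3   → row E = row C − 1·row D = (3, 2, −3)   [check: 2·18 − 3·11 = 3]
  4 = 1·3 + 1   → row F = row D − 1·row E = (1, −3, 5)   [check: −3·18 + 5·11 = 1]
  3 = 3·1 + 0   → remainder 0, stop. gcd = 1 (last nonzero row F).
The gcd is 1, so 11 is invertible mod 18. The last nonzero row gives −3·18 + 5·11 = 1, so t = 5. So 11^(−1) ≡ 5 (mod 18). Verify: 11 · 5 = 55 ≡ 1 (mod 18). ✓

Final answer: 11^(−1) ≡ 5 (mod 18)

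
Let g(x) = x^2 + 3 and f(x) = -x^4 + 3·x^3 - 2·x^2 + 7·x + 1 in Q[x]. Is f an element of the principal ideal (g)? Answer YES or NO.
In Q[x] the ideal (g) consists of all multiples of g, so f ∈ (g) iff g | f, i.e. iff the remainder of f on division by g is 0. Divide f by g (g is monic, so eliminate the leading term of the running remainder at each step):
  leading term -x^4: subtract (-x^2)·g(x) = -x^4 - 3·x^2, leaving 3·x^3 + x^2 + 7·x + 1
  leading term 3·x^3: subtract (3·x)·g(x) = 3·x^3 + 9·x, leaving x^2 - 2·x + 1
  leading term x^2: subtract (1)·g(x) = x^2 + 3, leaving -2·x - 2
The remainder r(x) = -2·x - 2 ≠ 0 (and deg r < deg g), so g ∤ f, i.e. f ∉ (g).

Final answer: NO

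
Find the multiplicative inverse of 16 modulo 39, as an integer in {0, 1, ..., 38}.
16^(−1) ≡ 22 (mod 39)

Apply the extended Euclidean algorithm to (39, 16), tracking rows (r, s, t) with s·39 + t·16 = r. Each division r_prev = q·r_cur + r_new produces the new row as (previous row) − q·(current row):
  row A: (39, 1, 0)   [1·39 + 0·16 = 39]
  row B: (16, 0, 1)   [0·39 + 1·16 = 16]
  39 = 2·16 + 7   → row C = row A − 2·row B = (7, 1, −2)   [check: 1·39 − 2·16 = 7]
  16 = 2·7 + 2   → row D = row B − 2·row C = (2, −2, 5)   [check: −2·39 + 5·16 = 2]
  7 = 3·2 + 1   → row E = row C − 3·row D = (1, 7, −17)   [check: 7·39 − 17·16 = 1]
  2 = 2·1 + 0   → remainder 0, stop. gcd = 1 (last nonzero row E).
The gcd is 1, so 16 is invertible mod 39. The last nonzero row gives 7·39 − 17·16 = 1, so t = −17. So 16^(−1) ≡ −17 ≡ 22 (mod 39). Verify: 16 · 22 = 352 ≡ 1 (mod 39). ✓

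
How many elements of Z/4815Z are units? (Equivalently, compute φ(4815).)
Z/4815Z has φ(4815) = 2544 units

An element a ∈ Z/4815Z is a unit iff gcd(a, 4815) = 1, so the number of units is φ(4815). φ is multiplicative, with φ(p^e) = p^e − p^(e−1). Factorise 4815 = 3^2 · 5 · 107. Then
  φ(4815) = (3^2 − 3^1) · (5 − 1) · (107 − 1) = 6 · 4 · 106 = 2544.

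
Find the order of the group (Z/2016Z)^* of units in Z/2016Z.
|(Z/2016Z)^*| = 576

(Z/2016Z)^* consists of the classes a with gcd(a, 2016) = 1, so its order is φ(2016). φ is multiplicative, with φ(p^e) = p^e − p^(e−1). Factorise 2016 = 2^5 · 3^2 · 7. Then
  φ(2016) = (2^5 − 2^4) · (3^2 − 3^1) · (7 − 1) = 16 · 6 · 6 = 576.
Thus |(Z/2016Z)^*| = 576.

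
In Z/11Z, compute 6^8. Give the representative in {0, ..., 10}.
Use repeated squaring. Binary(8) = 1000. Walk through the bits of the exponent 8 left-to-right: at each bit after the leading one, square the running value, then multiply by 6 if the bit is 1 (always reducing mod 11):
  bit 1 = 1 (leading): start with 6.
  bit 2 = 0: square 6^2 = 36 ≡ 3 (mod 11).
  bit 3 = 0: square 3^2 = 9 (mod 11).
  bit 4 = 0: square 9^2 = 81 ≡ 4 (mod 11).
Final value: 6^8 ≡ 4 (mod 11).

Final answer: 4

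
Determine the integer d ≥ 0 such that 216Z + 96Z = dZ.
In the PID Z, (a, b) is generated by gcd(a, b). Compute gcd(216, 96) with the extended Euclidean algorithm, tracking rows (r, s, t) with s·216 + t·96 = r:
  row A: (216, 1, 0)   [1·216 + 0·96 = 216]
  row B: (96, 0, 1)   [0·216 + 1·96 = 96]
  216 = 2·96 + 24   → row C = row A − 2·row B = (24, 1, −2)   [check: 1·216 − 2·96 = 24]
  96 = 4·24 + 0   → remainder 0, stop. gcd = 24 (last nonzero row C).
So gcd(216, 96) = 24, with Bézout identity 1·216 − 2·96 = 24. Containment (⊇): the Bézout identity exhibits 24 as an element of (216, 96), giving (24) ⊆ (216, 96). Containment (⊆): since 24 | 216 and 24 | 96 (216 = 24·9, 96 = 24·4), every Z-linear combination of 216 and 96 is divisible by 24, so (216, 96) ⊆ (24). Therefore (216, 96) = (24), d = 24.

Final answer: (216, 96) = (24); d = 24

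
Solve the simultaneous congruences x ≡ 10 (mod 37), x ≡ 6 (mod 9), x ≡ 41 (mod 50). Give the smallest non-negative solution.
x ≡ 4191 (mod 16650); the representative in [0, 16650) is 4191

The moduli 37, 9, 50 are pairwise coprime, so by the CRT there is a unique solution mod 37·9·50 = 16650.
Solve by successive substitution. Start with x ≡ 10 (mod 37).
  Combine with x ≡ 6 (mod 9): write x = 10 + 37·t and require 10 + 37·t ≡ 6 (mod 9), i.e. 37·t ≡ 6 − 10 ≡ 5 (mod 9). Since 37^(−1) ≡ 1 (mod 9) (37 ≡ 1 (mod 9)), t ≡ 1·5 ≡ 5 (mod 9). So x ≡ 10 + 37·5 = 195 (mod 333).
  Combine with x ≡ 41 (mod 50): write x = 195 + 333·t and require 195 + 333·t ≡ 41 (mod 50), i.e. 333·t ≡ 41 − 195 ≡ 46 (mod 50). Since 333^(−1) ≡ 47 (mod 50) (333 ≡ 33 (mod 50)), t ≡ 47·46 ≡ 12 (mod 50). So x ≡ 195 + 333·12 = 4191 (mod 16650).
Unique solution in [0, 16650): x = 4191.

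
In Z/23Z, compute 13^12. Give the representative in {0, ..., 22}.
13

Use repeated squaring. Binary(12) = 1100. Walk through the bits of the exponent 12 left-to-right: at each bit after the leading one, square the running value, then multiply by 13 if the bit is 1 (always reducing mod 23):
  bit 1 = 1 (leading): start with 13.
  bit 2 = 1: square 13^2 = 169 ≡ 8; bit is 1, so multiply 8·13 = 104 ≡ 12 (mod 23).
  bit 3 = 0: square 12^2 = 144 ≡ 6 (mod 23).
  bit 4 = 0: square 6^2 = 36 ≡ 13 (mod 23).
Final value: 13^12 ≡ 13 (mod 23).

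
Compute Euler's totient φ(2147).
φ is multiplicative, with φ(p^e) = p^e − p^(e−1). Factorise 2147 = 19 · 113. Then
  φ(2147) = (19 − 1) · (113 − 1) = 18 · 112 = 2016.

Final answer: φ(2147) = 2016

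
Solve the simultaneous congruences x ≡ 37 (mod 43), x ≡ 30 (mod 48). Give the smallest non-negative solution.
The moduli 43, 48 are pairwise coprime, so by the CRT there is a unique solution mod 43·48 = 2064.
Solve by successive substitution. Start with x ≡ 37 (mod 43).
  Combine with x ≡ 30 (mod 48): write x = 37 + 43·t and require 37 + 43·t ≡ 30 (mod 48), i.e. 43·t ≡ 30 − 37 ≡ 41 (mod 48). Since 43^(−1) ≡ 19 (mod 48), t ≡ 19·41 ≡ 11 (mod 48). So x ≡ 37 + 43·11 = 510 (mod 2064).
Unique solution in [0, 2064): x = 510.

Final answer: x ≡ 510 (mod 2064); the representative in [0, 2064) is 510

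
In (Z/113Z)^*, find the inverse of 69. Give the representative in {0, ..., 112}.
Apply the extended Euclidean algorithm to (113, 69), tracking rows (r, s, t) with s·113 + t·69 = r. Each division r_prev = q·r_cur + r_new produces the new row as (previous row) − q·(current row):
  row A: (113, 1, 0)   [1·113 + 0·69 = 113]
  row B: (69, 0, 1)   [0·113 + 1·69 = 69]
  113 = 1·69 + 44   → row C = row A − 1·row B = (44, 1, −1)   [check: 1·113 − 1·69 = 44]
  69 = 1·44 + 25   → row D = row B − 1·row C = (25, −1, 2)   [check: −1·113 + 2·69 = 25]
  44 = 1·25 + 19   → row E = row C − 1·row D = (19, 2, −3)   [check: 2·113 − 3·69 = 19]
  25 = 1·19 + 6   → row F = row D − 1·row E = (6, −3, 5)   [check: −3·113 + 5·69 = 6]
  19 = 3·6 + 1   → row G = row E − 3·row F = (1, 11, −18)   [check: 11·113 − 18·69 = 1]
  6 = 6·1 + 0   → remainder 0, stop. gcd = 1 (last nonzero row G).
The gcd is 1, so 69 is invertible mod 113. The last nonzero row gives 11·113 − 18·69 = 1, so t = −18. So 69^(−1) ≡ −18 ≡ 95 (mod 113). Verify: 69 · 95 = 6555 ≡ 1 (mod 113). ✓

Final answer: 69^(−1) ≡ 95 (mod 113)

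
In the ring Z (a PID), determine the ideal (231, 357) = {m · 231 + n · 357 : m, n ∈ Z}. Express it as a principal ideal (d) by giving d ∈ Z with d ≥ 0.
(231, 357) = (21); d = 21

In the PID Z, (a, b) is generated by gcd(a, b). Compute gcd(357, 231) with the extended Euclidean algorithm, tracking rows (r, s, t) with s·357 + t·231 = r:
  row A: (357, 1, 0)   [1·357 + 0·231 = 357]
  row B: (231, 0, 1)   [0·357 + 1·231 = 231]
  357 = 1·231 + 126   → row C = row A − 1·row B = (126, 1, −1)   [check: 1·357 − 1·231 = 126]
  231 = 1·126 + 105   → row D = row B − 1·row C = (105, −1, 2)   [check: −1·357 + 2·231 = 105]
  126 = 1·105 + 21   → row E = row C − 1·row D = (21, 2, −3)   [check: 2·357 − 3·231 = 21]
  105 = 5·21 + 0   → remainder 0, stop. gcd = 21 (last nonzero row E).
So gcd(231, 357) = 21, with Bézout identity 2·357 − 3·231 = 21. Containment (⊇): the Bézout identity exhibits 21 as an element of (231, 357), giving (21) ⊆ (231, 357). Containment (⊆): since 21 | 231 and 21 | 357 (231 = 21·11, 357 = 21·17), every Z-linear combination of 231 and 357 is divisible by 21, so (231, 357) ⊆ (21). Therefore (231, 357) = (21), d = 21.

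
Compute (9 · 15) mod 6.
Reduce the factors first: 9 ≡ 3, 15 ≡ 3 (mod 6), so 9 · 15 ≡ 3 · 3 (mod 6). 3 · 3 = 9. Dividing by 6: 9 = 1·6 + 3. So (9 · 15) mod 6 = 3.

Final answer: 3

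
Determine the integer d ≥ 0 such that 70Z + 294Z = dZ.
(70, 294) = (14); d = 14

In the PID Z, (a, b) is generated by gcd(a, b). Compute gcd(294, 70) with the extended Euclidean algorithm, tracking rows (r, s, t) with s·294 + t·70 = r:
  row A: (294, 1, 0)   [1·294 + 0·70 = 294]
  row B: (70, 0, 1)   [0·294 + 1·70 = 70]
  294 = 4·70 + 14   → row C = row A − 4·row B = (14, 1, −4)   [check: 1·294 − 4·70 = 14]
  70 = 5·14 + 0   → remainder 0, stop. gcd = 14 (last nonzero row C).
So gcd(70, 294) = 14, with Bézout identity 1·294 − 4·70 = 14. Containment (⊇): the Bézout identity exhibits 14 as an element of (70, 294), giving (14) ⊆ (70, 294). Containment (⊆): since 14 | 70 and 14 | 294 (70 = 14·5, 294 = 14·21), every Z-linear combination of 70 and 294 is divisible by 14, so (70, 294) ⊆ (14). Therefore (70, 294) = (14), d = 14.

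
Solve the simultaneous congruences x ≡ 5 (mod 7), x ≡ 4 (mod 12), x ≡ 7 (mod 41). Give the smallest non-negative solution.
The moduli 7, 12, 41 are pairwise coprime, so by the CRT there is a unique solution mod 7·12·41 = 3444.
Solve by successive substitution. Start with x ≡ 5 (mod 7).
  Combine with x ≡ 4 (mod 12): write x = 5 + 7·t and require 5 + 7·t ≡ 4 (mod 12), i.e. 7·t ≡ 4 − 5 ≡ 11 (mod 12). Since 7^(−1) ≡ 7 (mod 12), t ≡ 7·11 ≡ 5 (mod 12). So x ≡ 5 + 7·5 = 40 (mod 84).
  Combine with x ≡ 7 (mod 41): write x = 40 + 84·t and require 40 + 84·t ≡ 7 (mod 41), i.e. 84·t ≡ 7 − 40 ≡ 8 (mod 41). Since 84^(−1) ≡ 21 (mod 41) (84 ≡ 2 (mod 41)), t ≡ 21·8 ≡ 4 (mod 41). So x ≡ 40 + 84·4 = 376 (mod 3444).
Unique solution in [0, 3444): x = 376.

Final answer: x ≡ 376 (mod 3444); the representative in [0, 3444) is 376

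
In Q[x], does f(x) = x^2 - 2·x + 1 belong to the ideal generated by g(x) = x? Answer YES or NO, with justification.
NO

In Q[x] the ideal (g) consists of all multiples of g, so f ∈ (g) iff g | f, i.e. iff the remainder of f on division by g is 0. Divide f by g (g is monic, so eliminate the leading term of the running remainder at each step):
  leading term x^2: subtract (x)·g(x) = x^2, leaving 1 - 2·x
  leading term -2·x: subtract (-2)·g(x) = -2·x, leaving 1
The remainder r(x) = 1 ≠ 0 (and deg r < deg g), so g ∤ f, i.e. f ∉ (g).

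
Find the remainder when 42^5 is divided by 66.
Use repeated squaring. Binary(5) = 101. Walk through the bits of the exponent 5 left-to-right: at each bit after the leading one, square the running value, then multiply by 42 if the bit is 1 (always reducing mod 66):
  bit 1 = 1 (leading): start with 42.
  bit 2 = 0: square 42^2 = 1764 ≡ 48 (mod 66).
  bit 3 = 1: square 48^2 = 2304 ≡ 60; bit is 1, so multiply 60·42 = 2520 ≡ 12 (mod 66).
Final value: 42^5 ≡ 12 (mod 66).

Final answer: 12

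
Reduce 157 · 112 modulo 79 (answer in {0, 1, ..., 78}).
Reduce the factors first: 157 ≡ 78, 112 ≡ 33 (mod 79), so 157 · 112 ≡ 78 · 33 (mod 79). 78 · 33 = 2574. Dividing by 79: 2574 = 32·79 + 46. So (157 · 112) mod 79 = 46.

Final answer: 46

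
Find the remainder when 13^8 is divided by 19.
16

Use repeated squaring. Binary(8) = 1000. Walk through the bits of the exponent 8 left-to-right: at each bit after the leading one, square the running value, then multiply by 13 if the bit is 1 (always reducing mod 19):
  bit 1 = 1 (leading): start with 13.
  bit 2 = 0: square 13^2 = 169 ≡ 17 (mod 19).
  bit 3 = 0: square 17^2 = 289 ≡ 4 (mod 19).
  bit 4 = 0: square 4^2 = 16 (mod 19).
Final value: 13^8 ≡ 16 (mod 19).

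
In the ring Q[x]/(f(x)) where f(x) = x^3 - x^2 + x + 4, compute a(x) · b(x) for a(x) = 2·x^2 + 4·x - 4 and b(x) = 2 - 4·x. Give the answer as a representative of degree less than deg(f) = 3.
a · b ≡ -20·x^2 + 32·x + 24 (mod f(x))

First multiply in Q[x] without reducing: a · b = -8·x^3 - 12·x^2 + 24·x - 8. Now divide by f(x) = x^3 - x^2 + x + 4, eliminating the leading term at each step:
  leading term -8·x^3: subtract (-8)·f(x) = -8·x^3 + 8·x^2 - 8·x - 32, leaving -20·x^2 + 32·x + 24
The degree is now < 3, so this is the remainder. Hence a · b ≡ -20·x^2 + 32·x + 24 in Q[x]/(f).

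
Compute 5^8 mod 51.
16

Use repeated squaring. Binary(8) = 1000. Walk through the bits of the exponent 8 left-to-right: at each bit after the leading one, square the running value, then multiply by 5 if the bit is 1 (always reducing mod 51):
  bit 1 = 1 (leading): start with 5.
  bit 2 = 0: square 5^2 = 25 (mod 51).
  bit 3 = 0: square 25^2 = 625 ≡ 13 (mod 51).
  bit 4 = 0: square 13^2 = 169 ≡ 16 (mod 51).
Final value: 5^8 ≡ 16 (mod 51).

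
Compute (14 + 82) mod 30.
6

Reduce the summands first: 82 ≡ 22 (mod 30), so 14 + 82 ≡ 14 + 22 (mod 30). 14 + 22 = 36; 36 = 1·30 + 6, so (14 + 82) mod 30 = 6.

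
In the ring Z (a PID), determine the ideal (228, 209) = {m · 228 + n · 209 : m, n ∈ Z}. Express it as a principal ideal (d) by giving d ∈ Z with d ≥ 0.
In the PID Z, (a, b) is generated by gcd(a, b). Compute gcd(228, 209) with the extended Euclidean algorithm, tracking rows (r, s, t) with s·228 + t·209 = r:
  row A: (228, 1, 0)   [1·228 + 0·209 = 228]
  row B: (209, 0, 1)   [0·228 + 1·209 = 209]
  228 = 1·209 + 19   → row C = row A − 1·row B = (19, 1, −1)   [check: 1·228 − 1·209 = 19]
  209 = 11·19 + 0   → remainder 0, stop. gcd = 19 (last nonzero row C).
So gcd(228, 209) = 19, with Bézout identity 1·228 − 1·209 = 19. Containment (⊇): the Bézout identity exhibits 19 as an element of (228, 209), giving (19) ⊆ (228, 209). Containment (⊆): since 19 | 228 and 19 | 209 (228 = 19·12, 209 = 19·11), every Z-linear combination of 228 and 209 is divisible by 19, so (228, 209) ⊆ (19). Therefore (228, 209) = (19), d = 19.

Final answer: (228, 209) = (19); d = 19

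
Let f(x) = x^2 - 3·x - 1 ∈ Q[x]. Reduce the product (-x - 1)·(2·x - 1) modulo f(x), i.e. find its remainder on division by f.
First multiply in Q[x] without reducing: a · b = -2·x^2 - x + 1. Now divide by f(x) = x^2 - 3·x - 1, eliminating the leading term at each step:
  leading term -2·x^2: subtract (-2)·f(x) = -2·x^2 + 6·x + 2, leaving -7·x - 1
The degree is now < 2, so this is the remainder. Hence a · b ≡ -7·x - 1 in Q[x]/(f).

Final answer: a · b ≡ -7·x - 1 (mod f(x))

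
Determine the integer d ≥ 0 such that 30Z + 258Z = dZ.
(30, 258) = (6); d = 6

In the PID Z, (a, b) is generated by gcd(a, b). Compute gcd(258, 30) with the extended Euclidean algorithm, tracking rows (r, s, t) with s·258 + t·30 = r:
  row A: (258, 1, 0)   [1·258 + 0·30 = 258]
  row B: (30, 0, 1)   [0·258 + 1·30 = 30]
  258 = 8·30 + 18   → row C = row A − 8·row B = (18, 1, −8)   [check: 1·258 − 8·30 = 18]
  30 = 1·18 + 12   → row D = row B − 1·row C = (12, −1, 9)   [check: −1·258 + 9·30 = 12]
  18 = 1·12 + 6   → row E = row C − 1·row D = (6, 2, −17)   [check: 2·258 − 17·30 = 6]
  12 = 2·6 + 0   → remainder 0, stop. gcd = 6 (last nonzero row E).
So gcd(30, 258) = 6, with Bézout identity 2·258 − 17·30 = 6. Containment (⊇): the Bézout identity exhibits 6 as an element of (30, 258), giving (6) ⊆ (30, 258). Containment (⊆): since 6 | 30 and 6 | 258 (30 = 6·5, 258 = 6·43), every Z-linear combination of 30 and 258 is divisible by 6, so (30, 258) ⊆ (6). Therefore (30, 258) = (6), d = 6.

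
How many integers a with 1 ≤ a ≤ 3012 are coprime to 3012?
1000

The number of a ∈ {1, ..., 3012} with gcd(a, 3012) = 1 is by definition Euler's totient φ(3012). φ is multiplicative, with φ(p^e) = p^e − p^(e−1). Factorise 3012 = 2^2 · 3 · 251. Then
  φ(3012) = (2^2 − 2^1) · (3 − 1) · (251 − 1) = 2 · 2 · 250 = 1000.
So there are 1000 such integers.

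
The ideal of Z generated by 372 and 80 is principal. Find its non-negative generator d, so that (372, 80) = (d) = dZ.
In the PID Z, (a, b) is generated by gcd(a, b). Compute gcd(372, 80) with the extended Euclidean algorithm, tracking rows (r, s, t) with s·372 + t·80 = r:
  row A: (372, 1, 0)   [1·372 + 0·80 = 372]
  row B: (80, 0, 1)   [0·372 + 1·80 = 80]
  372 = 4·80 + 52   → row C = row A − 4·row B = (52, 1, −4)   [check: 1·372 − 4·80 = 52]
  80 = 1·52 + 28   → row D = row B − 1·row C = (28, −1, 5)   [check: −1·372 + 5·80 = 28]
  52 = 1·28 + 24   → row E = row C − 1·row D = (24, 2, −9)   [check: 2·372 − 9·80 = 24]
  28 = 1·24 + 4   → row F = row D − 1·row E = (4, −3, 14)   [check: −3·372 + 14·80 = 4]
  24 = 6·4 + 0   → remainder 0, stop. gcd = 4 (last nonzero row F).
So gcd(372, 80) = 4, with Bézout identity −3·372 + 14·80 = 4. Containment (⊇): the Bézout identity exhibits 4 as an element of (372, 80), giving (4) ⊆ (372, 80). Containment (⊆): since 4 | 372 and 4 | 80 (372 = 4·93, 80 = 4·20), every Z-linear combination of 372 and 80 is divisible by 4, so (372, 80) ⊆ (4). Therefore (372, 80) = (4), d = 4.

Final answer: (372, 80) = (4); d = 4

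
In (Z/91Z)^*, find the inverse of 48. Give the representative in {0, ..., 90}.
Apply the extended Euclidean algorithm to (91, 48), tracking rows (r, s, t) with s·91 + t·48 = r. Each division r_prev = q·r_cur + r_new produces the new row as (previous row) − q·(current row):
  row A: (91, 1, 0)   [1·91 + 0·48 = 91]
  row B: (48, 0, 1)   [0·91 + 1·48 = 48]
  91 = 1·48 + 43   → row C = row A − 1·row B = (43, 1, −1)   [check: 1·91 − 1·48 = 43]
  48 = 1·43 + 5   → row D = row B − 1·row C = (5, −1, 2)   [check: −1·91 + 2·48 = 5]
  43 = 8·5 + 3   → row E = row C − 8·row D = (3, 9, −17)   [check: 9·91 − 17·48 = 3]
  5 = 1·3 + 2   → row F = row D − 1·row E = (2, −10, 19)   [check: −10·91 + 19·48 = 2]
  3 = 1·2 + 1   → row G = row E − 1·row F = (1, 19, −36)   [check: 19·91 − 36·48 = 1]
  2 = 2·1 + 0   → remainder 0, stop. gcd = 1 (last nonzero row G).
The gcd is 1, so 48 is invertible mod 91. The last nonzero row gives 19·91 − 36·48 = 1, so t = −36. So 48^(−1) ≡ −36 ≡ 55 (mod 91). Verify: 48 · 55 = 2640 ≡ 1 (mod 91). ✓

Final answer: 48^(−1) ≡ 55 (mod 91)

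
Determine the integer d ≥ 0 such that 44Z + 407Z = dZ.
(44, 407) = (11); d = 11

In the PID Z, (a, b) is generated by gcd(a, b). Compute gcd(407, 44) with the extended Euclidean algorithm, tracking rows (r, s, t) with s·407 + t·44 = r:
  row A: (407, 1, 0)   [1·407 + 0·44 = 407]
  row B: (44, 0, 1)   [0·407 + 1·44 = 44]
  407 = 9·44 + 11   → row C = row A − 9·row B = (11, 1, −9)   [check: 1·407 − 9·44 = 11]
  44 = 4·11 + 0   → remainder 0, stop. gcd = 11 (last nonzero row C).
So gcd(44, 407) = 11, with Bézout identity 1·407 − 9·44 = 11. Containment (⊇): the Bézout identity exhibits 11 as an element of (44, 407), giving (11) ⊆ (44, 407). Containment (⊆): since 11 | 44 and 11 | 407 (44 = 11·4, 407 = 11·37), every Z-linear combination of 44 and 407 is divisible by 11, so (44, 407) ⊆ (11). Therefore (44, 407) = (11), d = 11.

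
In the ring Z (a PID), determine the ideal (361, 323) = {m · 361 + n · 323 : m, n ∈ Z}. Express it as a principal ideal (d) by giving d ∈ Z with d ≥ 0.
In the PID Z, (a, b) is generated by gcd(a, b). Compute gcd(361, 323) with the extended Euclidean algorithm, tracking rows (r, s, t) with s·361 + t·323 = r:
  row A: (361, 1, 0)   [1·361 + 0·323 = 361]
  row B: (323, 0, 1)   [0·361 + 1·323 = 323]
  361 = 1·323 + 38   → row C = row A − 1·row B = (38, 1, −1)   [check: 1·361 − 1·323 = 38]
  323 = 8·38 + 19   → row D = row B − 8·row C = (19, −8, 9)   [check: −8·361 + 9·323 = 19]
  38 = 2·19 + 0   → remainder 0, stop. gcd = 19 (last nonzero row D).
So gcd(361, 323) = 19, with Bézout identity −8·361 + 9·323 = 19. Containment (⊇): the Bézout identity exhibits 19 as an element of (361, 323), giving (19) ⊆ (361, 323). Containment (⊆): since 19 | 361 and 19 | 323 (361 = 19·19, 323 = 19·17), every Z-linear combination of 361 and 323 is divisible by 19, so (361, 323) ⊆ (19). Therefore (361, 323) = (19), d = 19.

Final answer: (361, 323) = (19); d = 19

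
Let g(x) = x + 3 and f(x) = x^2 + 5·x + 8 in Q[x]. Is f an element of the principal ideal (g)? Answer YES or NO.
In Q[x] the ideal (g) consists of all multiples of g, so f ∈ (g) iff g | f, i.e. iff the remainder of f on division by g is 0. Divide f by g (g is monic, so eliminate the leading term of the running remainder at each step):
  leading term x^2: subtract (x)·g(x) = x^2 + 3·x, leaving 2·x + 8
  leading term 2·x: subtract (2)·g(x) = 2·x + 6, leaving 2
The remainder r(x) = 2 ≠ 0 (and deg r < deg g), so g ∤ f, i.e. f ∉ (g).

Final answer: NO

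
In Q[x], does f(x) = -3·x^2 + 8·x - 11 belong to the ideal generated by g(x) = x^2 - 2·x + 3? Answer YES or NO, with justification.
In Q[x] the ideal (g) consists of all multiples of g, so f ∈ (g) iff g | f, i.e. iff the remainder of f on division by g is 0. Divide f by g (g is monic, so eliminate the leading term of the running remainder at each step):
  leading term -3·x^2: subtract (-3)·g(x) = -3·x^2 + 6·x - 9, leaving 2·x - 2
The remainder r(x) = 2·x - 2 ≠ 0 (and deg r < deg g), so g ∤ f, i.e. f ∉ (g).

Final answer: NO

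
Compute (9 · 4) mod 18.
Both factors are already reduced mod 18. 9 · 4 = 36. Dividing by 18: 36 = 2·18 + 0. So (9 · 4) mod 18 = 0.

Final answer: 0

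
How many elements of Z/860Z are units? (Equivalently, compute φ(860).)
Z/860Z has φ(860) = 336 units

An element a ∈ Z/860Z is a unit iff gcd(a, 860) = 1, so the number of units is φ(860). φ is multiplicative, with φ(p^e) = p^e − p^(e−1). Factorise 860 = 2^2 · 5 · 43. Then
  φ(860) = (2^2 − 2^1) · (5 − 1) · (43 − 1) = 2 · 4 · 42 = 336.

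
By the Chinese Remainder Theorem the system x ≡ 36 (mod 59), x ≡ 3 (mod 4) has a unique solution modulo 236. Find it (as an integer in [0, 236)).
The moduli 59, 4 are pairwise coprime, so by the CRT there is a unique solution mod 59·4 = 236.
Solve by successive substitution. Start with x ≡ 36 (mod 59).
  Combine with x ≡ 3 (mod 4): write x = 36 + 59·t and require 36 + 59·t ≡ 3 (mod 4), i.e. 59·t ≡ 3 − 36 ≡ 3 (mod 4). Since 59^(−1) ≡ 3 (mod 4) (59 ≡ 3 (mod 4)), t ≡ 3·3 ≡ 1 (mod 4). So x ≡ 36 + 59·1 = 95 (mod 236).
Unique solution in [0, 236): x = 95.

Final answer: x ≡ 95 (mod 236); the representative in [0, 236) is 95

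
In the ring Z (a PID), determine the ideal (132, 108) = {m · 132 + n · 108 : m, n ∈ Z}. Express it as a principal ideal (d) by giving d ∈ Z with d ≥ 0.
In the PID Z, (a, b) is generated by gcd(a, b). Compute gcd(132, 108) with the extended Euclidean algorithm, tracking rows (r, s, t) with s·132 + t·108 = r:
  row A: (132, 1, 0)   [1·132 + 0·108 = 132]
  row B: (108, 0, 1)   [0·132 + 1·108 = 108]
  132 = 1·108 + 24   → row C = row A − 1·row B = (24, 1, −1)   [check: 1·132 − 1·108 = 24]
  108 = 4·24 + 12   → row D = row B − 4·row C = (12, −4, 5)   [check: −4·132 + 5·108 = 12]
  24 = 2·12 + 0   → remainder 0, stop. gcd = 12 (last nonzero row D).
So gcd(132, 108) = 12, with Bézout identity −4·132 + 5·108 = 12. Containment (⊇): the Bézout identity exhibits 12 as an element of (132, 108), giving (12) ⊆ (132, 108). Containment (⊆): since 12 | 132 and 12 | 108 (132 = 12·11, 108 = 12·9), every Z-linear combination of 132 and 108 is divisible by 12, so (132, 108) ⊆ (12). Therefore (132, 108) = (12), d = 12.

Final answer: (132, 108) = (12); d = 12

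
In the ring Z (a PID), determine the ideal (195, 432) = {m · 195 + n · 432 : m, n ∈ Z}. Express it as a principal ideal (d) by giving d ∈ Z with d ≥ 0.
In the PID Z, (a, b) is generated by gcd(a, b). Compute gcd(432, 195) with the extended Euclidean algorithm, tracking rows (r, s, t) with s·432 + t·195 = r:
  row A: (432, 1, 0)   [1·432 + 0·195 = 432]
  row B: (195, 0, 1)   [0·432 + 1·195 = 195]
  432 = 2·195 + 42   → row C = row A − 2·row B = (42, 1, −2)   [check: 1·432 − 2·195 = 42]
  195 = 4·42 + 27   → row D = row B − 4·row C = (27, −4, 9)   [check: −4·432 + 9·195 = 27]
  42 = 1·27 + 15   → row E = row C − 1·row D = (15, 5, −11)   [check: 5·432 − 11·195 = 15]
  27 = 1·15 + 12   → row F = row D − 1·row E = (12, −9, 20)   [check: −9·432 + 20·195 = 12]
  15 = 1·12 + 3   → row G = row E − 1·row F = (3, 14, −31)   [check: 14·432 − 31·195 = 3]
  12 = 4·3 + 0   → remainder 0, stop. gcd = 3 (last nonzero row G).
So gcd(195, 432) = 3, with Bézout identity 14·432 − 31·195 = 3. Containment (⊇): the Bézout identity exhibits 3 as an element of (195, 432), giving (3) ⊆ (195, 432). Containment (⊆): since 3 | 195 and 3 | 432 (195 = 3·65, 432 = 3·144), every Z-linear combination of 195 and 432 is divisible by 3, so (195, 432) ⊆ (3). Therefore (195, 432) = (3), d = 3.

Final answer: (195, 432) = (3); d = 3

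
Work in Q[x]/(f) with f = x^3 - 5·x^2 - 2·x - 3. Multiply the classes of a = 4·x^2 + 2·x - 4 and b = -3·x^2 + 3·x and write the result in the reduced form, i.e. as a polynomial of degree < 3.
a · b ≡ -276·x^2 - 156·x - 162 (mod f(x))

First multiply in Q[x] without reducing: a · b = -12·x^4 + 6·x^3 + 18·x^2 - 12·x. Now divide by f(x) = x^3 - 5·x^2 - 2·x - 3, eliminating the leading term at each step:
  leading term -12·x^4: subtract (-12·x)·f(x) = -12·x^4 + 60·x^3 + 24·x^2 + 36·x, leaving -54·x^3 - 6·x^2 - 48·x
  leading term -54·x^3: subtract (-54)·f(x) = -54·x^3 + 270·x^2 + 108·x + 162, leaving -276·x^2 - 156·x - 162
The degree is now < 3, so this is the remainder. Hence a · b ≡ -276·x^2 - 156·x - 162 in Q[x]/(f).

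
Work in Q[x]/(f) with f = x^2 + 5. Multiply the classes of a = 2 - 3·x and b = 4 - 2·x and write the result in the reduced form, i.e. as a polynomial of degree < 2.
First multiply in Q[x] without reducing: a · b = 6·x^2 - 16·x + 8. Now divide by f(x) = x^2 + 5, eliminating the leading term at each step:
  leading term 6·x^2: subtract (6)·f(x) = 6·x^2 + 30, leaving -16·x - 22
The degree is now < 2, so this is the remainder. Hence a · b ≡ -16·x - 22 in Q[x]/(f).

Final answer: a · b ≡ -16·x - 22 (mod f(x))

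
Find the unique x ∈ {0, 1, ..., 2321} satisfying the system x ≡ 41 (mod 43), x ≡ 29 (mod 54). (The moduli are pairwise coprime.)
The moduli 43, 54 are pairwise coprime, so by the CRT there is a unique solution mod 43·54 = 2322.
Solve by successive substitution. Start with x ≡ 41 (mod 43).
  Combine with x ≡ 29 (mod 54): write x = 41 + 43·t and require 41 + 43·t ≡ 29 (mod 54), i.e. 43·t ≡ 29 − 41 ≡ 42 (mod 54). Since 43^(−1) ≡ 49 (mod 54), t ≡ 49·42 ≡ 6 (mod 54). So x ≡ 41 + 43·6 = 299 (mod 2322).
Unique solution in [0, 2322): x = 299.

Final answer: x ≡ 299 (mod 2322); the representative in [0, 2322) is 299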